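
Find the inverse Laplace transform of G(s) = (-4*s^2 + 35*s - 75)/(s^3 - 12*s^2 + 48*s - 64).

t^2*exp(4*t)/2 + 3*t*exp(4*t) - 4*exp(4*t)

Factor the denominator: s^3 - 12*s^2 + 48*s - 64 = (s - 4)^3.
Partial fraction decomposition gives [-4/(s - 4)] + [3/(s - 4)^2] + [(s - 4)^(-3)].
Invert each term: -4/(s - 4) ↔ -4e^(4t); 3/(s - 4)^2 ↔ 3t·e^(4t); 1/(s - 4)^3 ↔ (1/2)t^2·e^(4t).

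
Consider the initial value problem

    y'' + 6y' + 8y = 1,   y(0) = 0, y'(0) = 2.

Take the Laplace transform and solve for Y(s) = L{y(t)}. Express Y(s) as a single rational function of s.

Laplace-transform each side.
With L{y''} = s^2 Y - s·y(0) - y'(0) and L{y'} = sY - y(0), with y(0) = 0, y'(0) = 2: the LHS transforms to (s^2 + 6*s + 8)Y - (2).
The right side is L{1} = 1/s.
So (s^2 + 6*s + 8)Y = 1/s + (2).
Divide through and combine into a single rational function.

Y(s) = (2*s + 1)/(s^3 + 6*s^2 + 8*s)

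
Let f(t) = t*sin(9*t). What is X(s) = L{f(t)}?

X(s) = 18*s/(s^2 + 81)^2

L{sin(9t)} = 9/(s^2 + 81).
Then apply L{t·g(t)} = -d/ds[G(s)] with G(s) = 9/(s^2 + 81):
differentiating 1 time and applying the sign gives 18*s/(s^2 + 81)^2.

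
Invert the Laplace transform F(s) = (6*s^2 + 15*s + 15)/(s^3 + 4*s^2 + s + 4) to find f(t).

Factor the denominator: s^3 + 4*s^2 + s + 4 = (s + 4)*(s^2 + 1).
Partial fraction decomposition gives [3/(s + 4)] + [3*s/(s^2 + 1)] + [3/(s^2 + 1)].
Invert each term: 3/(s + 4) ↔ 3e^(-4t); 3·s/(s^2 + 1) ↔ 3cos(t); 3·1/(s^2 + 1) ↔ 3sin(t).

f(t) = 3*sin(t) + 3*cos(t) + 3*exp(-4*t)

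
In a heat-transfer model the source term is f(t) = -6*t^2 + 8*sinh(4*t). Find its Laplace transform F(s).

F(s) = 32/(s^2 - 16) - 12/s^3

Apply the Laplace transform termwise.
(-6)·[L{t^2} = 2!/s^3 = 2/s^3]; (8)·[L{sinh(4t)} = 4/(s^2 - 16)].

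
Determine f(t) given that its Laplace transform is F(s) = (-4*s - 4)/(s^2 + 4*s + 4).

f(t) = 4*t*exp(-2*t) - 4*exp(-2*t)

Factor the denominator: s^2 + 4*s + 4 = (s + 2)^2.
Partial fraction decomposition gives [-4/(s + 2)] + [4/(s + 2)^2].
Invert each term: -4/(s + 2) ↔ -4e^(-2t); 4/(s + 2)^2 ↔ 4t·e^(-2t).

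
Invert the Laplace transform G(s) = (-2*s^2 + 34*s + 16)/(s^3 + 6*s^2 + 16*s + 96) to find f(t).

Factor the denominator: s^3 + 6*s^2 + 16*s + 96 = (s + 6)*(s^2 + 16).
Partial fraction decomposition gives [-5/(s + 6)] + [3*s/(s^2 + 16)] + [16/(s^2 + 16)].
Invert each term: -5/(s + 6) ↔ -5e^(-6t); 3·s/(s^2 + 16) ↔ 3cos(4t); 4·4/(s^2 + 16) ↔ 4sin(4t).

f(t) = 4*sin(4*t) + 3*cos(4*t) - 5*exp(-6*t)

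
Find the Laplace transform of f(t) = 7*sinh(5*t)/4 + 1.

35/(4*(s^2 - 25)) + 1/s

The transform is linear, so treat each term independently.
L{1} = 1/s; (7/4)·[L{sinh(5t)} = 5/(s^2 - 25)].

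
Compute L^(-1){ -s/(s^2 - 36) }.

Since L{cosh(6t)} = s/(s^2 - 36), the inverse is cosh(6*t), scaled by -1.

-cosh(6*t)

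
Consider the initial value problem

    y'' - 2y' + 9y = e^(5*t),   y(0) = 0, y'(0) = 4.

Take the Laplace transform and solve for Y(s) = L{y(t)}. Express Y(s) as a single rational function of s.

Take the Laplace transform of both sides.
The derivative rules (L{y''} = s^2 Y - s·y(0) - y'(0) and L{y'} = sY - y(0), with y(0) = 0, y'(0) = 4) turn the left side into (s^2 - 2*s + 9)Y - (4).
The right side is L{e^(5*t)} = 1/(s - 5).
So (s^2 - 2*s + 9)Y = 1/(s - 5) + (4).
Isolate Y and clear denominators.

Y(s) = (4*s - 19)/(s^3 - 7*s^2 + 19*s - 45)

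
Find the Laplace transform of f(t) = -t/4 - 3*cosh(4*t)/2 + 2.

Apply the Laplace transform termwise.
L{2} = 2/s; (-1/4)·[L{t} = 1!/s^2 = 1/s^2]; (-3/2)·[L{cosh(4t)} = s/(s^2 - 16)].

-3*s/(2*(s^2 - 16)) + 2/s - 1/(4*s^2)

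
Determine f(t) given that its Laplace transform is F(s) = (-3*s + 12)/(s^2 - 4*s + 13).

Complete the square in the denominator: s^2 - 4*s + 13 = (s - 2)^2 + 3^2.
Split the numerator to match: -3*s + 12 = -3·(s - 2) + 2·3.
Invert each term: -3·(s - 2)/((s - 2)^2 + 9) ↔ -3e^(2t)cos(3t); 2·3/((s - 2)^2 + 9) ↔ 2e^(2t)sin(3t).

f(t) = 2*exp(2*t)*sin(3*t) - 3*exp(2*t)*cos(3*t)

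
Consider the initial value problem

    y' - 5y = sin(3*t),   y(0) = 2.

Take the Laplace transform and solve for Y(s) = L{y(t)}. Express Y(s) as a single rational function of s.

Y(s) = (2*s^2 + 21)/(s^3 - 5*s^2 + 9*s - 45)

Take the Laplace transform of both sides.
Using L{y'} = sY - y(0) = sY - 2, the left side becomes (s - 5)Y - (2).
The right side is L{sin(3*t)} = 3/(s^2 + 9).
So (s - 5)Y = 3/(s^2 + 9) + (2).
Isolate Y and clear denominators.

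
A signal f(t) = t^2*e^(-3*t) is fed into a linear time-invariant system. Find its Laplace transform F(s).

L{e^(-3t)} = 1/(s + 3).
Then apply L{t^2·g(t)} = (-1)^2 d^2/ds^2[G(s)] with G(s) = 1/(s + 3):
differentiating 2 times and applying the sign gives 2/(s + 3)^3.

F(s) = 2/(s + 3)^3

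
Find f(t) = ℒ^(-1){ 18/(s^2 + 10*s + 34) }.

f(t) = 6*exp(-5*t)*sin(3*t)

Rewrite the denominator: s^2 + 10*s + 34 = (s + 5)^2 + 9.
The form in (s + 5) signals a first-shifting-theorem factor e^(-5t).
Since L{sin(3t)} = 3/(s^2 + 9), the inverse is exp(-5*t)*sin(3*t), scaled by 6.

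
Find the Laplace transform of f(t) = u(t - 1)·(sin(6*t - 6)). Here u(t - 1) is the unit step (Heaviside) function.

6*exp(-s)/(s^2 + 36)

By the second shifting theorem, L{u(t - c)·g(t - c)} = e^(-cs)·G(s) with c = 1 and G(s) = L{g(t)}.
L{sin(6t)} = 6/(s^2 + 36).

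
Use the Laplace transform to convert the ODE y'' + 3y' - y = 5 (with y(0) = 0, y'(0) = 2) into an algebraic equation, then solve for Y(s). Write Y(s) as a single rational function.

Y(s) = (2*s + 5)/(s^3 + 3*s^2 - s)

Transform both sides with L{·}.
With L{y''} = s^2 Y - s·y(0) - y'(0) and L{y'} = sY - y(0), with y(0) = 0, y'(0) = 2: the LHS transforms to (s^2 + 3*s - 1)Y - (2).
The right side is L{5} = 5/s.
So (s^2 + 3*s - 1)Y = 5/s + (2).
Isolate Y and clear denominators.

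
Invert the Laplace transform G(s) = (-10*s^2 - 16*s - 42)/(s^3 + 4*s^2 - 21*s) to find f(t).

Factor the denominator: s^3 + 4*s^2 - 21*s = s*(s - 3)*(s + 7).
Partial fraction decomposition gives [2/s] + [-6/(s + 7)] + [-6/(s - 3)].
Invert each term: 2/(s - 0) ↔ 2e^(0t); -6/(s + 7) ↔ -6e^(-7t); -6/(s - 3) ↔ -6e^(3t).

f(t) = -6*exp(3*t) + 2 - 6*exp(-7*t)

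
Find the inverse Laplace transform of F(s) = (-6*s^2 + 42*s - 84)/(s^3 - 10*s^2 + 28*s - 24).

Factor the denominator: s^3 - 10*s^2 + 28*s - 24 = (s - 6)*(s - 2)^2.
Partial fraction decomposition gives [-3/(s - 2)] + [6/(s - 2)^2] + [-3/(s - 6)].
Invert each term: -3/(s - 2) ↔ -3e^(2t); 6/(s - 2)^2 ↔ 6t·e^(2t); -3/(s - 6) ↔ -3e^(6t).

6*t*exp(2*t) - 3*exp(6*t) - 3*exp(2*t)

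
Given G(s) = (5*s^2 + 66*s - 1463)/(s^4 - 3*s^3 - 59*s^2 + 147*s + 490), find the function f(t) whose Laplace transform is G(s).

f(t) = -3*exp(7*t) + 6*exp(5*t) - 5*exp(-2*t) + 2*exp(-7*t)

Factor the denominator: s^4 - 3*s^3 - 59*s^2 + 147*s + 490 = (s - 7)*(s - 5)*(s + 2)*(s + 7).
Partial fraction decomposition gives [-5/(s + 2)] + [6/(s - 5)] + [-3/(s - 7)] + [2/(s + 7)].
Invert each term: -5/(s + 2) ↔ -5e^(-2t); 6/(s - 5) ↔ 6e^(5t); -3/(s - 7) ↔ -3e^(7t); 2/(s + 7) ↔ 2e^(-7t).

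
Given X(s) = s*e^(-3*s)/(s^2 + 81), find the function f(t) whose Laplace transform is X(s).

f(t) = Heaviside(t - 3)*(cos(9*t - 27))

The factor e^(-3s) signals a time shift by c = 3 (second shifting theorem).
L{cos(9t)} = s/(s^2 + 81), so L^-1{s/(s^2 + 81)} = cos(9*t).
Hence the inverse is u(t - 3) times that function evaluated at t - 3.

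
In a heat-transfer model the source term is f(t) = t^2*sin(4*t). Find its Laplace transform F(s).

F(s) = 8*(3*s^2 - 16)/(s^2 + 16)^3

L{sin(4t)} = 4/(s^2 + 16).
Then apply L{t^2·g(t)} = (-1)^2 d^2/ds^2[G(s)] with G(s) = 4/(s^2 + 16):
differentiating 2 times and applying the sign gives 8*(3*s^2 - 16)/(s^2 + 16)^3.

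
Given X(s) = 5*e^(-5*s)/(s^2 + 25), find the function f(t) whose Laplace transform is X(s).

f(t) = Heaviside(t - 5)*(sin(5*t - 25))

The factor e^(-5s) signals a time shift by c = 5 (second shifting theorem).
L{sin(5t)} = 5/(s^2 + 25), so L^-1{5/(s^2 + 25)} = sin(5*t).
Hence the inverse is u(t - 5) times that function evaluated at t - 5.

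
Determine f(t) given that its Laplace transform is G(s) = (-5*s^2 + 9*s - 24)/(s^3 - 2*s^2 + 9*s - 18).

Factor the denominator: s^3 - 2*s^2 + 9*s - 18 = (s - 2)*(s^2 + 9).
Partial fraction decomposition gives [-2/(s - 2)] + [-3*s/(s^2 + 9)] + [3/(s^2 + 9)].
Invert each term: -2/(s - 2) ↔ -2e^(2t); -3·s/(s^2 + 9) ↔ -3cos(3t); 1·3/(s^2 + 9) ↔ sin(3t).

f(t) = -2*exp(2*t) + sin(3*t) - 3*cos(3*t)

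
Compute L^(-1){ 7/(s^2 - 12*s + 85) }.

Rewrite the denominator: s^2 - 12*s + 85 = (s - 6)^2 + 49.
The form in (s - 6) signals a first-shifting-theorem factor e^(6t).
Since L{sin(7t)} = 7/(s^2 + 49), the inverse is exp(6*t)*sin(7*t).

exp(6*t)*sin(7*t)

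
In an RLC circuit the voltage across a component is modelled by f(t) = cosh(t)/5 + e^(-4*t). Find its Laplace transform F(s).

F(s) = s/(5*(s^2 - 1)) + 1/(s + 4)

By linearity of the Laplace transform, transform each term separately.
(1/5)·[L{cosh(t)} = s/(s^2 - 1)]; L{e^(-4t)} = 1/(s + 4).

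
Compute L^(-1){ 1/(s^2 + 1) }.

Since L{sin(t)} = 1/(s^2 + 1), the inverse is sin(t).

sin(t)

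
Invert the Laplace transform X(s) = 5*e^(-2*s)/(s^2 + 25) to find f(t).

f(t) = Heaviside(t - 2)*(sin(5*t - 10))

The factor e^(-2s) signals a time shift by c = 2 (second shifting theorem).
L{sin(5t)} = 5/(s^2 + 25), so L^-1{5/(s^2 + 25)} = sin(5*t).
Hence the inverse is u(t - 2) times that function evaluated at t - 2.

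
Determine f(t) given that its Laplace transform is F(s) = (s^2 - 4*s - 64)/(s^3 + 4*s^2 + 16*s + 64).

f(t) = -3*sin(4*t) + 2*cos(4*t) - exp(-4*t)

Factor the denominator: s^3 + 4*s^2 + 16*s + 64 = (s + 4)*(s^2 + 16).
Partial fraction decomposition gives [-1/(s + 4)] + [2*s/(s^2 + 16)] + [-12/(s^2 + 16)].
Invert each term: -1/(s + 4) ↔ -e^(-4t); 2·s/(s^2 + 16) ↔ 2cos(4t); -3·4/(s^2 + 16) ↔ -3sin(4t).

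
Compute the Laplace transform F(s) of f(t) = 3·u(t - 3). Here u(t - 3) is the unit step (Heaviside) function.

F(s) = 3*exp(-3*s)/s

By the second shifting theorem, L{u(t - c)·g(t - c)} = e^(-cs)·G(s) with c = 3 and G(s) = L{g(t)}.
L{3} = 3/s.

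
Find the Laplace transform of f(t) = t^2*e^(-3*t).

L{e^(-3t)} = 1/(s + 3).
Then apply L{t^2·g(t)} = (-1)^2 d^2/ds^2[G(s)] with G(s) = 1/(s + 3):
differentiating 2 times and applying the sign gives 2/(s + 3)^3.

2/(s + 3)^3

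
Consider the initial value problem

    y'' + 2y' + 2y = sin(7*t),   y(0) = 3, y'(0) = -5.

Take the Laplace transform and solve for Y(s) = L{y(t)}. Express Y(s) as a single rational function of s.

Y(s) = (3*s^3 + s^2 + 147*s + 56)/(s^4 + 2*s^3 + 51*s^2 + 98*s + 98)

Transform both sides with L{·}.
The derivative rules (L{y''} = s^2 Y - s·y(0) - y'(0) and L{y'} = sY - y(0), with y(0) = 3, y'(0) = -5) turn the left side into (s^2 + 2*s + 2)Y - (3*s + 1).
The right side is L{sin(7*t)} = 7/(s^2 + 49).
So (s^2 + 2*s + 2)Y = 7/(s^2 + 49) + (3*s + 1).
Isolate Y and clear denominators.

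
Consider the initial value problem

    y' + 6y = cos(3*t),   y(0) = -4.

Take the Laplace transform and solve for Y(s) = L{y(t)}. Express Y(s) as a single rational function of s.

Transform both sides with L{·}.
The derivative rules (L{y'} = sY - y(0) = sY - (-4)) turn the left side into (s + 6)Y - (-4).
The right side is L{cos(3*t)} = s/(s^2 + 9).
So (s + 6)Y = s/(s^2 + 9) + (-4).
Solve for Y(s) and write it as one ratio of polynomials.

Y(s) = (-4*s^2 + s - 36)/(s^3 + 6*s^2 + 9*s + 54)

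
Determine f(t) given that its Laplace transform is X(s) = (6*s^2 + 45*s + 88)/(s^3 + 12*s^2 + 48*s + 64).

f(t) = 2*t^2*exp(-4*t) - 3*t*exp(-4*t) + 6*exp(-4*t)

Factor the denominator: s^3 + 12*s^2 + 48*s + 64 = (s + 4)^3.
Partial fraction decomposition gives [6/(s + 4)] + [-3/(s + 4)^2] + [4/(s + 4)^3].
Invert each term: 6/(s + 4) ↔ 6e^(-4t); -3/(s + 4)^2 ↔ -3t·e^(-4t); 4/(s + 4)^3 ↔ (2)t^2·e^(-4t).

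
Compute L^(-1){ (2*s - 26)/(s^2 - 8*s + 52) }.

-3*exp(4*t)*sin(6*t) + 2*exp(4*t)*cos(6*t)

Complete the square in the denominator: s^2 - 8*s + 52 = (s - 4)^2 + 6^2.
Split the numerator to match: 2*s - 26 = 2·(s - 4) - 3·6.
Invert each term: 2·(s - 4)/((s - 4)^2 + 36) ↔ 2e^(4t)cos(6t); -3·6/((s - 4)^2 + 36) ↔ -3e^(4t)sin(6t).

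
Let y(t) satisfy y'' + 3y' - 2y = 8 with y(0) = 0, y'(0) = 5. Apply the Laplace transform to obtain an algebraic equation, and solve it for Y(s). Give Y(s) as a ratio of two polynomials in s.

Y(s) = (5*s + 8)/(s^3 + 3*s^2 - 2*s)

Transform both sides with L{·}.
Using L{y''} = s^2 Y - s·y(0) - y'(0) and L{y'} = sY - y(0), with y(0) = 0, y'(0) = 5, the left side becomes (s^2 + 3*s - 2)Y - (5).
The right side is L{8} = 8/s.
So (s^2 + 3*s - 2)Y = 8/s + (5).
Isolate Y and clear denominators.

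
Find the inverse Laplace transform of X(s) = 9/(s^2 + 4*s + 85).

Rewrite the denominator: s^2 + 4*s + 85 = (s + 2)^2 + 81.
The form in (s + 2) signals a first-shifting-theorem factor e^(-2t).
Since L{sin(9t)} = 9/(s^2 + 81), the inverse is e^(-2*t)*sin(9*t).

exp(-2*t)*sin(9*t)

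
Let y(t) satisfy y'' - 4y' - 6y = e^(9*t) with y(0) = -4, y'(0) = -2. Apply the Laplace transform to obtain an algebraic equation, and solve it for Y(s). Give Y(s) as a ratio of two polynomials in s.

Laplace-transform each side.
With L{y''} = s^2 Y - s·y(0) - y'(0) and L{y'} = sY - y(0), with y(0) = -4, y'(0) = -2: the LHS transforms to (s^2 - 4*s - 6)Y - (-4*s + 14).
The right side is L{e^(9*t)} = 1/(s - 9).
So (s^2 - 4*s - 6)Y = 1/(s - 9) + (-4*s + 14).
Solve for Y(s) and write it as one ratio of polynomials.

Y(s) = (-4*s^2 + 50*s - 125)/(s^3 - 13*s^2 + 30*s + 54)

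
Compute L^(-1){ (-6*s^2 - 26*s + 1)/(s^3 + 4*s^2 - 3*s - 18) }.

-5*t*exp(-3*t) - 3*exp(2*t) - 3*exp(-3*t)

Factor the denominator: s^3 + 4*s^2 - 3*s - 18 = (s - 2)*(s + 3)^2.
Partial fraction decomposition gives [-3/(s + 3)] + [-5/(s + 3)^2] + [-3/(s - 2)].
Invert each term: -3/(s + 3) ↔ -3e^(-3t); -5/(s + 3)^2 ↔ -5t·e^(-3t); -3/(s - 2) ↔ -3e^(2t).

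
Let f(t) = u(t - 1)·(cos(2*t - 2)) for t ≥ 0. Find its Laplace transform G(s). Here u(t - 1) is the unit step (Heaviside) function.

By the second shifting theorem, L{u(t - c)·g(t - c)} = e^(-cs)·H(s) with c = 1 and H(s) = L{g(t)}.
L{cos(2t)} = s/(s^2 + 4).

G(s) = s*exp(-s)/(s^2 + 4)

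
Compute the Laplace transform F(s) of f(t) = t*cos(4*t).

L{cos(4t)} = s/(s^2 + 16).
Then apply L{t·g(t)} = -d/ds[G(s)] with G(s) = s/(s^2 + 16):
differentiating 1 time and applying the sign gives (s - 4)*(s + 4)/(s^2 + 16)^2.

F(s) = (s - 4)*(s + 4)/(s^2 + 16)^2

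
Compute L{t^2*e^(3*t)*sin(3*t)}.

L{sin(3t)} = 3/(s^2 + 9).
Multiplying by e^(3t) shifts s → s - 3, so L{e^(3*t)*sin(3*t)} = 3/((s - 3)^2 + 9).
Then apply L{t^2·g(t)} = (-1)^2 d^2/ds^2[H(s)] with H(s) = 3/((s - 3)^2 + 9):
differentiating 2 times and applying the sign gives 18*(s^2 - 6*s + 6)/(s^2 - 6*s + 18)^3.

18*(s^2 - 6*s + 6)/(s^2 - 6*s + 18)^3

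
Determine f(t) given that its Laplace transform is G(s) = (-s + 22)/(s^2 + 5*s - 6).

Factor the denominator: s^2 + 5*s - 6 = (s - 1)*(s + 6).
Partial fraction decomposition gives [-4/(s + 6)] + [3/(s - 1)].
Invert each term: -4/(s + 6) ↔ -4e^(-6t); 3/(s - 1) ↔ 3e^(t).

f(t) = 3*exp(t) - 4*exp(-6*t)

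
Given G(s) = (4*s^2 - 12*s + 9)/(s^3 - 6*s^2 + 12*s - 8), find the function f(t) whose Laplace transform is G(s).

f(t) = t^2*exp(2*t)/2 + 4*t*exp(2*t) + 4*exp(2*t)

Factor the denominator: s^3 - 6*s^2 + 12*s - 8 = (s - 2)^3.
Partial fraction decomposition gives [4/(s - 2)] + [4/(s - 2)^2] + [(s - 2)^(-3)].
Invert each term: 4/(s - 2) ↔ 4e^(2t); 4/(s - 2)^2 ↔ 4t·e^(2t); 1/(s - 2)^3 ↔ (1/2)t^2·e^(2t).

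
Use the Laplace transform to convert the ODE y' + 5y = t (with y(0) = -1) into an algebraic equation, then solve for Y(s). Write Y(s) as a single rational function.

Y(s) = (-s^2 + 1)/(s^3 + 5*s^2)

Laplace-transform each side.
The derivative rules (L{y'} = sY - y(0) = sY - (-1)) turn the left side into (s + 5)Y - (-1).
The right side is L{t} = s^(-2).
So (s + 5)Y = s^(-2) + (-1).
Divide through and combine into a single rational function.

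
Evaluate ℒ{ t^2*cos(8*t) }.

L{cos(8t)} = s/(s^2 + 64).
Then apply L{t^2·g(t)} = (-1)^2 d^2/ds^2[G(s)] with G(s) = s/(s^2 + 64):
differentiating 2 times and applying the sign gives 2*s*(s^2 - 192)/(s^2 + 64)^3.

2*s*(s^2 - 192)/(s^2 + 64)^3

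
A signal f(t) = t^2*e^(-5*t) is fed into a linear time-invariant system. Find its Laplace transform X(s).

L{e^(-5t)} = 1/(s + 5).
Then apply L{t^2·g(t)} = (-1)^2 d^2/ds^2[G(s)] with G(s) = 1/(s + 5):
differentiating 2 times and applying the sign gives 2/(s + 5)^3.

X(s) = 2/(s + 5)^3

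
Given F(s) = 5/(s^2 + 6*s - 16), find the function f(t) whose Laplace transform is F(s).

Rewrite the denominator: s^2 + 6*s - 16 = (s + 3)^2 - 25.
The form in (s + 3) signals a first-shifting-theorem factor e^(-3t).
Since L{sinh(5t)} = 5/(s^2 - 25), the inverse is e^(-3*t)*sinh(5*t).

f(t) = exp(-3*t)*sinh(5*t)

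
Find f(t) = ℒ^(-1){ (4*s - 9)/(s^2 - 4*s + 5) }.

f(t) = -exp(2*t)*sin(t) + 4*exp(2*t)*cos(t)

Complete the square in the denominator: s^2 - 4*s + 5 = (s - 2)^2 + 1^2.
Split the numerator to match: 4*s - 9 = 4·(s - 2) - 1·1.
Invert each term: 4·(s - 2)/((s - 2)^2 + 1) ↔ 4e^(2t)cos(t); -1·1/((s - 2)^2 + 1) ↔ -e^(2t)sin(t).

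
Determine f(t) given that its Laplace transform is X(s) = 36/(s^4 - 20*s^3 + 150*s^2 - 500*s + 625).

Rewrite the denominator: s^4 - 20*s^3 + 150*s^2 - 500*s + 625 = (s - 5)^4.
The form in (s - 5) signals a first-shifting-theorem factor e^(5t).
Since L{t^3} = 3!/s^4 = 6/s^4, the inverse is t^3*e^(5*t), scaled by 6.

f(t) = 6*t^3*exp(5*t)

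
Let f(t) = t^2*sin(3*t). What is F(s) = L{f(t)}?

L{sin(3t)} = 3/(s^2 + 9).
Then apply L{t^2·g(t)} = (-1)^2 d^2/ds^2[G(s)] with G(s) = 3/(s^2 + 9):
differentiating 2 times and applying the sign gives 18*(s^2 - 3)/(s^2 + 9)^3.

F(s) = 18*(s^2 - 3)/(s^2 + 9)^3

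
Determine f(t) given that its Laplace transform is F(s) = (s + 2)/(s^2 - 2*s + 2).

Complete the square in the denominator: s^2 - 2*s + 2 = (s - 1)^2 + 1^2.
Split the numerator to match: s + 2 = 1·(s - 1) + 3·1.
Invert each term: 1·(s - 1)/((s - 1)^2 + 1) ↔ e^(t)cos(t); 3·1/((s - 1)^2 + 1) ↔ 3e^(t)sin(t).

f(t) = 3*exp(t)*sin(t) + exp(t)*cos(t)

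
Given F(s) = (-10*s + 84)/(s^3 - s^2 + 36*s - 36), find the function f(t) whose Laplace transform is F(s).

Factor the denominator: s^3 - s^2 + 36*s - 36 = (s - 1)*(s^2 + 36).
Partial fraction decomposition gives [2/(s - 1)] + [-2*s/(s^2 + 36)] + [-12/(s^2 + 36)].
Invert each term: 2/(s - 1) ↔ 2e^(t); -2·s/(s^2 + 36) ↔ -2cos(6t); -2·6/(s^2 + 36) ↔ -2sin(6t).

f(t) = 2*exp(t) - 2*sin(6*t) - 2*cos(6*t)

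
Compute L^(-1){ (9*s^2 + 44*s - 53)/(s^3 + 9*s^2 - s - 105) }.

Factor the denominator: s^3 + 9*s^2 - s - 105 = (s - 3)*(s + 5)*(s + 7).
Partial fraction decomposition gives [4/(s + 7)] + [2/(s - 3)] + [3/(s + 5)].
Invert each term: 4/(s + 7) ↔ 4e^(-7t); 2/(s - 3) ↔ 2e^(3t); 3/(s + 5) ↔ 3e^(-5t).

2*exp(3*t) + 3*exp(-5*t) + 4*exp(-7*t)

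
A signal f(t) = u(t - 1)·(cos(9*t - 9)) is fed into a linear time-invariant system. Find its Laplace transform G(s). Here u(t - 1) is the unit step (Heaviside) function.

G(s) = s*exp(-s)/(s^2 + 81)

By the second shifting theorem, L{u(t - c)·g(t - c)} = e^(-cs)·H(s) with c = 1 and H(s) = L{g(t)}.
L{cos(9t)} = s/(s^2 + 81).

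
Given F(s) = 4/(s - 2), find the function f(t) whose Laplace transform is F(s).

Since L{e^(2t)} = 1/(s - 2), the inverse is e^(2*t), scaled by 4.

f(t) = 4*exp(2*t)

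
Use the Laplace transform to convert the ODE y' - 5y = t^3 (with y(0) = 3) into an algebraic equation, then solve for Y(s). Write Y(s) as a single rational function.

Y(s) = (3*s^4 + 6)/(s^5 - 5*s^4)

Laplace-transform each side.
The derivative rules (L{y'} = sY - y(0) = sY - 3) turn the left side into (s - 5)Y - (3).
The right side is L{t^3} = 6/s^4.
So (s - 5)Y = 6/s^4 + (3).
Solve for Y(s) and write it as one ratio of polynomials.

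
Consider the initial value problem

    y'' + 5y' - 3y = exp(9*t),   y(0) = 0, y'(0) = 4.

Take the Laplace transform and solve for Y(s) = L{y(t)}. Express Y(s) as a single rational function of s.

Laplace-transform each side.
With L{y''} = s^2 Y - s·y(0) - y'(0) and L{y'} = sY - y(0), with y(0) = 0, y'(0) = 4: the LHS transforms to (s^2 + 5*s - 3)Y - (4).
The right side is L{exp(9*t)} = 1/(s - 9).
So (s^2 + 5*s - 3)Y = 1/(s - 9) + (4).
Isolate Y and clear denominators.

Y(s) = (4*s - 35)/(s^3 - 4*s^2 - 48*s + 27)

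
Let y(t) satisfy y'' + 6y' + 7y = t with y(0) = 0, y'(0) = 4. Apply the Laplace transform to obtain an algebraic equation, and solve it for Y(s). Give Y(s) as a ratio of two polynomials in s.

Y(s) = (4*s^2 + 1)/(s^4 + 6*s^3 + 7*s^2)

Laplace-transform each side.
The derivative rules (L{y''} = s^2 Y - s·y(0) - y'(0) and L{y'} = sY - y(0), with y(0) = 0, y'(0) = 4) turn the left side into (s^2 + 6*s + 7)Y - (4).
The right side is L{t} = s^(-2).
So (s^2 + 6*s + 7)Y = s^(-2) + (4).
Solve for Y(s) and write it as one ratio of polynomials.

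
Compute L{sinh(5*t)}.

L{sinh(5t)} = 5/(s^2 - 25).

5/(s^2 - 25)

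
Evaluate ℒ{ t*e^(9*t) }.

(s - 9)^(-2)

L{e^(9t)} = 1/(s - 9).
Then apply L{t·g(t)} = -d/ds[G(s)] with G(s) = 1/(s - 9):
differentiating 1 time and applying the sign gives (s - 9)^(-2).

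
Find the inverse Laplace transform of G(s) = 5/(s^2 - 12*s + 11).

Rewrite the denominator: s^2 - 12*s + 11 = (s - 6)^2 - 25.
The form in (s - 6) signals a first-shifting-theorem factor e^(6t).
Since L{sinh(5t)} = 5/(s^2 - 25), the inverse is exp(6*t)*sinh(5*t).

exp(6*t)*sinh(5*t)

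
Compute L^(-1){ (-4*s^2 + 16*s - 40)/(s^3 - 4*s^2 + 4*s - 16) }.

Factor the denominator: s^3 - 4*s^2 + 4*s - 16 = (s - 4)*(s^2 + 4).
Partial fraction decomposition gives [-2/(s - 4)] + [-2*s/(s^2 + 4)] + [8/(s^2 + 4)].
Invert each term: -2/(s - 4) ↔ -2e^(4t); -2·s/(s^2 + 4) ↔ -2cos(2t); 4·2/(s^2 + 4) ↔ 4sin(2t).

-2*exp(4*t) + 4*sin(2*t) - 2*cos(2*t)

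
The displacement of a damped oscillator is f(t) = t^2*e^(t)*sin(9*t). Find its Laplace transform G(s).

G(s) = 54*(s^2 - 2*s - 26)/(s^2 - 2*s + 82)^3

L{sin(9t)} = 9/(s^2 + 81).
Multiplying by e^(t) shifts s → s - 1, so L{e^(t)*sin(9*t)} = 9/((s - 1)^2 + 81).
Then apply L{t^2·g(t)} = (-1)^2 d^2/ds^2[H(s)] with H(s) = 9/((s - 1)^2 + 81):
differentiating 2 times and applying the sign gives 54*(s^2 - 2*s - 26)/(s^2 - 2*s + 82)^3.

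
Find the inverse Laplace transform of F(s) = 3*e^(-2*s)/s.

The factor e^(-2s) signals a time shift by c = 2 (second shifting theorem).
L{3} = 3/s, so L^-1{3/s} = 3.
Hence the inverse is u(t - 2) times that function evaluated at t - 2.

Heaviside(t - 2)*(3)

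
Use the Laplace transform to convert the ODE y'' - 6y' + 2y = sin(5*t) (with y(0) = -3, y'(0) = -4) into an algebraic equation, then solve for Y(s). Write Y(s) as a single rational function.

Apply the Laplace transform to the equation.
The derivative rules (L{y''} = s^2 Y - s·y(0) - y'(0) and L{y'} = sY - y(0), with y(0) = -3, y'(0) = -4) turn the left side into (s^2 - 6*s + 2)Y - (-3*s + 14).
The right side is L{sin(5*t)} = 5/(s^2 + 25).
So (s^2 - 6*s + 2)Y = 5/(s^2 + 25) + (-3*s + 14).
Isolate Y and clear denominators.

Y(s) = (-3*s^3 + 14*s^2 - 75*s + 355)/(s^4 - 6*s^3 + 27*s^2 - 150*s + 50)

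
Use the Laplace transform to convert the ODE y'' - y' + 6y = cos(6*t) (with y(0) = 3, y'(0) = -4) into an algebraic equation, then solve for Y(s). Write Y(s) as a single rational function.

Y(s) = (3*s^3 - 7*s^2 + 109*s - 252)/(s^4 - s^3 + 42*s^2 - 36*s + 216)

Apply the Laplace transform to the equation.
The derivative rules (L{y''} = s^2 Y - s·y(0) - y'(0) and L{y'} = sY - y(0), with y(0) = 3, y'(0) = -4) turn the left side into (s^2 - s + 6)Y - (3*s - 7).
The right side is L{cos(6*t)} = s/(s^2 + 36).
So (s^2 - s + 6)Y = s/(s^2 + 36) + (3*s - 7).
Divide through and combine into a single rational function.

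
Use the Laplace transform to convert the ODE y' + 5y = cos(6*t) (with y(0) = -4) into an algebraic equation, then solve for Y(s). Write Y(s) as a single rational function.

Transform both sides with L{·}.
With L{y'} = sY - y(0) = sY - (-4): the LHS transforms to (s + 5)Y - (-4).
The right side is L{cos(6*t)} = s/(s^2 + 36).
So (s + 5)Y = s/(s^2 + 36) + (-4).
Isolate Y and clear denominators.

Y(s) = (-4*s^2 + s - 144)/(s^3 + 5*s^2 + 36*s + 180)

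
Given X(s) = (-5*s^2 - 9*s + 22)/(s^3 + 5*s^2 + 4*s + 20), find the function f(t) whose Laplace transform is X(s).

f(t) = 3*sin(2*t) - 3*cos(2*t) - 2*exp(-5*t)

Factor the denominator: s^3 + 5*s^2 + 4*s + 20 = (s + 5)*(s^2 + 4).
Partial fraction decomposition gives [-2/(s + 5)] + [-3*s/(s^2 + 4)] + [6/(s^2 + 4)].
Invert each term: -2/(s + 5) ↔ -2e^(-5t); -3·s/(s^2 + 4) ↔ -3cos(2t); 3·2/(s^2 + 4) ↔ 3sin(2t).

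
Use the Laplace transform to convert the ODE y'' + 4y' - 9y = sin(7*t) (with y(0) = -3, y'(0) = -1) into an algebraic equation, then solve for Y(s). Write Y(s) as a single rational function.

Y(s) = (-3*s^3 - 13*s^2 - 147*s - 630)/(s^4 + 4*s^3 + 40*s^2 + 196*s - 441)

Laplace-transform each side.
The derivative rules (L{y''} = s^2 Y - s·y(0) - y'(0) and L{y'} = sY - y(0), with y(0) = -3, y'(0) = -1) turn the left side into (s^2 + 4*s - 9)Y - (-3*s - 13).
The right side is L{sin(7*t)} = 7/(s^2 + 49).
So (s^2 + 4*s - 9)Y = 7/(s^2 + 49) + (-3*s - 13).
Solve for Y(s) and write it as one ratio of polynomials.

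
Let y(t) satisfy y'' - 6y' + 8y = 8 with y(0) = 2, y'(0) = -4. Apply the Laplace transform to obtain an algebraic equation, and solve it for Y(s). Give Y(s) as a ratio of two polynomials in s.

Y(s) = (2*s^2 - 16*s + 8)/(s^3 - 6*s^2 + 8*s)

Transform both sides with L{·}.
The derivative rules (L{y''} = s^2 Y - s·y(0) - y'(0) and L{y'} = sY - y(0), with y(0) = 2, y'(0) = -4) turn the left side into (s^2 - 6*s + 8)Y - (2*s - 16).
The right side is L{8} = 8/s.
So (s^2 - 6*s + 8)Y = 8/s + (2*s - 16).
Divide through and combine into a single rational function.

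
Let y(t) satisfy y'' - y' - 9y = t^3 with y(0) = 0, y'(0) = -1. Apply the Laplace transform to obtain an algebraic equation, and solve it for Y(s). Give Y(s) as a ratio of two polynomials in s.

Take the Laplace transform of both sides.
The derivative rules (L{y''} = s^2 Y - s·y(0) - y'(0) and L{y'} = sY - y(0), with y(0) = 0, y'(0) = -1) turn the left side into (s^2 - s - 9)Y - (-1).
The right side is L{t^3} = 6/s^4.
So (s^2 - s - 9)Y = 6/s^4 + (-1).
Divide through and combine into a single rational function.

Y(s) = (-s^4 + 6)/(s^6 - s^5 - 9*s^4)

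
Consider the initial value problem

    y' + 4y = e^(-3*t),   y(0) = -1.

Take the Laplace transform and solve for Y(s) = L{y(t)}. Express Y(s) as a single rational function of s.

Y(s) = (-s - 2)/(s^2 + 7*s + 12)

Apply the Laplace transform to the equation.
Using L{y'} = sY - y(0) = sY - (-1), the left side becomes (s + 4)Y - (-1).
The right side is L{e^(-3*t)} = 1/(s + 3).
So (s + 4)Y = 1/(s + 3) + (-1).
Divide through and combine into a single rational function.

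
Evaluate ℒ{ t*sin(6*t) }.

L{sin(6t)} = 6/(s^2 + 36).
Then apply L{t·g(t)} = -d/ds[H(s)] with H(s) = 6/(s^2 + 36):
differentiating 1 time and applying the sign gives 12*s/(s^2 + 36)^2.

12*s/(s^2 + 36)^2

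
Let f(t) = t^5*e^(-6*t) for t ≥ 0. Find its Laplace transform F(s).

F(s) = 120/(s + 6)^6

L{t^5} = 5!/s^6 = 120/s^6.
By the first shifting theorem, multiplying by e^(-6t) replaces s with s + 6.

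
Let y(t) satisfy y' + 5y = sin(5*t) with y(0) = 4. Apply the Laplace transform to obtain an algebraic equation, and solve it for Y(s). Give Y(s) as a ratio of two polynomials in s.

Take the Laplace transform of both sides.
With L{y'} = sY - y(0) = sY - 4: the LHS transforms to (s + 5)Y - (4).
The right side is L{sin(5*t)} = 5/(s^2 + 25).
So (s + 5)Y = 5/(s^2 + 25) + (4).
Solve for Y(s) and write it as one ratio of polynomials.

Y(s) = (4*s^2 + 105)/(s^3 + 5*s^2 + 25*s + 125)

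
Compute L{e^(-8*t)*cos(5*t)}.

L{cos(5t)} = s/(s^2 + 25).
By the first shifting theorem, multiplying by e^(-8t) replaces s with s + 8.

(s + 8)/((s + 8)^2 + 25)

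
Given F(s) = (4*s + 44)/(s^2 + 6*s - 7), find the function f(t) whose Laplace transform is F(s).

f(t) = 6*exp(t) - 2*exp(-7*t)

Factor the denominator: s^2 + 6*s - 7 = (s - 1)*(s + 7).
Partial fraction decomposition gives [-2/(s + 7)] + [6/(s - 1)].
Invert each term: -2/(s + 7) ↔ -2e^(-7t); 6/(s - 1) ↔ 6e^(t).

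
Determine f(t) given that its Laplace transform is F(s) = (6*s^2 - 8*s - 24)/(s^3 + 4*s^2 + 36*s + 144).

f(t) = -4*sin(6*t) + 4*cos(6*t) + 2*exp(-4*t)

Factor the denominator: s^3 + 4*s^2 + 36*s + 144 = (s + 4)*(s^2 + 36).
Partial fraction decomposition gives [2/(s + 4)] + [4*s/(s^2 + 36)] + [-24/(s^2 + 36)].
Invert each term: 2/(s + 4) ↔ 2e^(-4t); 4·s/(s^2 + 36) ↔ 4cos(6t); -4·6/(s^2 + 36) ↔ -4sin(6t).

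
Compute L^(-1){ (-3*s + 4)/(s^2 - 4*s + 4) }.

-2*t*exp(2*t) - 3*exp(2*t)

Factor the denominator: s^2 - 4*s + 4 = (s - 2)^2.
Partial fraction decomposition gives [-3/(s - 2)] + [-2/(s - 2)^2].
Invert each term: -3/(s - 2) ↔ -3e^(2t); -2/(s - 2)^2 ↔ -2t·e^(2t).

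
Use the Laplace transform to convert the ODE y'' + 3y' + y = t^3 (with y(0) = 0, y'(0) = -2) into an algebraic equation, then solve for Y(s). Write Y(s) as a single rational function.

Apply the Laplace transform to the equation.
With L{y''} = s^2 Y - s·y(0) - y'(0) and L{y'} = sY - y(0), with y(0) = 0, y'(0) = -2: the LHS transforms to (s^2 + 3*s + 1)Y - (-2).
The right side is L{t^3} = 6/s^4.
So (s^2 + 3*s + 1)Y = 6/s^4 + (-2).
Divide through and combine into a single rational function.

Y(s) = (-2*s^4 + 6)/(s^6 + 3*s^5 + s^4)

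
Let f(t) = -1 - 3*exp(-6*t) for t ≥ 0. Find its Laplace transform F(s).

By linearity of the Laplace transform, transform each term separately.
L{-1} = -1/s; (-3)·[L{e^(-6t)} = 1/(s + 6)].

F(s) = -3/(s + 6) - 1/s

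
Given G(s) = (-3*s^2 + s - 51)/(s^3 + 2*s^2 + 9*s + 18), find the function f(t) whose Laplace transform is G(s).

f(t) = -sin(3*t) + 2*cos(3*t) - 5*exp(-2*t)

Factor the denominator: s^3 + 2*s^2 + 9*s + 18 = (s + 2)*(s^2 + 9).
Partial fraction decomposition gives [-5/(s + 2)] + [2*s/(s^2 + 9)] + [-3/(s^2 + 9)].
Invert each term: -5/(s + 2) ↔ -5e^(-2t); 2·s/(s^2 + 9) ↔ 2cos(3t); -1·3/(s^2 + 9) ↔ -sin(3t).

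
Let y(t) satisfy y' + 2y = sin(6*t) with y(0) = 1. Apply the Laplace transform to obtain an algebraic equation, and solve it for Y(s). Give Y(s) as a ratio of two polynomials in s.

Y(s) = (s^2 + 42)/(s^3 + 2*s^2 + 36*s + 72)

Take the Laplace transform of both sides.
The derivative rules (L{y'} = sY - y(0) = sY - 1) turn the left side into (s + 2)Y - (1).
The right side is L{sin(6*t)} = 6/(s^2 + 36).
So (s + 2)Y = 6/(s^2 + 36) + (1).
Isolate Y and clear denominators.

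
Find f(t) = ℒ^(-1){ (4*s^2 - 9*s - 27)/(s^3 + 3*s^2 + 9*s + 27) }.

f(t) = -5*sin(3*t) + 2*cos(3*t) + 2*exp(-3*t)

Factor the denominator: s^3 + 3*s^2 + 9*s + 27 = (s + 3)*(s^2 + 9).
Partial fraction decomposition gives [2/(s + 3)] + [2*s/(s^2 + 9)] + [-15/(s^2 + 9)].
Invert each term: 2/(s + 3) ↔ 2e^(-3t); 2·s/(s^2 + 9) ↔ 2cos(3t); -5·3/(s^2 + 9) ↔ -5sin(3t).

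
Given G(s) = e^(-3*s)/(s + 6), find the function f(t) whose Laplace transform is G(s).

The factor e^(-3s) signals a time shift by c = 3 (second shifting theorem).
L{e^(-6t)} = 1/(s + 6), so L^-1{1/(s + 6)} = e^(-6*t).
Hence the inverse is u(t - 3) times that function evaluated at t - 3.

f(t) = Heaviside(t - 3)*(exp(-6*t + 18))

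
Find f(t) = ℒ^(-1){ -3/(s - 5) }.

f(t) = -3*exp(5*t)

Since L{e^(5t)} = 1/(s - 5), the inverse is e^(5*t), scaled by -3.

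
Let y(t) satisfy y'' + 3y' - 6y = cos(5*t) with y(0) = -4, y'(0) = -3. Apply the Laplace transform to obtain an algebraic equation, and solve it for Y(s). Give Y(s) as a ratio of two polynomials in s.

Take the Laplace transform of both sides.
Using L{y''} = s^2 Y - s·y(0) - y'(0) and L{y'} = sY - y(0), with y(0) = -4, y'(0) = -3, the left side becomes (s^2 + 3*s - 6)Y - (-4*s - 15).
The right side is L{cos(5*t)} = s/(s^2 + 25).
So (s^2 + 3*s - 6)Y = s/(s^2 + 25) + (-4*s - 15).
Solve for Y(s) and write it as one ratio of polynomials.

Y(s) = (-4*s^3 - 15*s^2 - 99*s - 375)/(s^4 + 3*s^3 + 19*s^2 + 75*s - 150)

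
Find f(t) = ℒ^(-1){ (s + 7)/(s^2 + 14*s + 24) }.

f(t) = exp(-7*t)*cosh(5*t)

Rewrite the denominator: s^2 + 14*s + 24 = (s + 7)^2 - 25.
The form in (s + 7) signals a first-shifting-theorem factor e^(-7t).
Since L{cosh(5t)} = s/(s^2 - 25), the inverse is e^(-7*t)*cosh(5*t).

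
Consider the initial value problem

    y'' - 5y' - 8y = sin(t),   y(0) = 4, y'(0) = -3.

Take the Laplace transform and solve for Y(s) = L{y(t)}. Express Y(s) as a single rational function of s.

Y(s) = (4*s^3 - 23*s^2 + 4*s - 22)/(s^4 - 5*s^3 - 7*s^2 - 5*s - 8)

Apply the Laplace transform to the equation.
Using L{y''} = s^2 Y - s·y(0) - y'(0) and L{y'} = sY - y(0), with y(0) = 4, y'(0) = -3, the left side becomes (s^2 - 5*s - 8)Y - (4*s - 23).
The right side is L{sin(t)} = 1/(s^2 + 1).
So (s^2 - 5*s - 8)Y = 1/(s^2 + 1) + (4*s - 23).
Divide through and combine into a single rational function.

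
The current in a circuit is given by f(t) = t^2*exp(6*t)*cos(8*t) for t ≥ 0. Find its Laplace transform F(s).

F(s) = 2*(s - 6)*(s^2 - 12*s - 156)/(s^2 - 12*s + 100)^3

L{cos(8t)} = s/(s^2 + 64).
Multiplying by e^(6t) shifts s → s - 6, so L{exp(6*t)*cos(8*t)} = (s - 6)/((s - 6)^2 + 64).
Then apply L{t^2·g(t)} = (-1)^2 d^2/ds^2[G(s)] with G(s) = (s - 6)/((s - 6)^2 + 64):
differentiating 2 times and applying the sign gives 2*(s - 6)*(s^2 - 12*s - 156)/(s^2 - 12*s + 100)^3.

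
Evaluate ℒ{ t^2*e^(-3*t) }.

L{e^(-3t)} = 1/(s + 3).
Then apply L{t^2·g(t)} = (-1)^2 d^2/ds^2[H(s)] with H(s) = 1/(s + 3):
differentiating 2 times and applying the sign gives 2/(s + 3)^3.

2/(s + 3)^3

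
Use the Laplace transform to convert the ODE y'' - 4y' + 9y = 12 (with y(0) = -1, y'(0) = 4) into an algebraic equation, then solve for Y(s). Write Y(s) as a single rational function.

Y(s) = (-s^2 + 8*s + 12)/(s^3 - 4*s^2 + 9*s)

Apply the Laplace transform to the equation.
The derivative rules (L{y''} = s^2 Y - s·y(0) - y'(0) and L{y'} = sY - y(0), with y(0) = -1, y'(0) = 4) turn the left side into (s^2 - 4*s + 9)Y - (-s + 8).
The right side is L{12} = 12/s.
So (s^2 - 4*s + 9)Y = 12/s + (-s + 8).
Isolate Y and clear denominators.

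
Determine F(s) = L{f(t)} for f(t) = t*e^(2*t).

F(s) = (s - 2)^(-2)

L{e^(2t)} = 1/(s - 2).
Then apply L{t·g(t)} = -d/ds[G(s)] with G(s) = 1/(s - 2):
differentiating 1 time and applying the sign gives (s - 2)^(-2).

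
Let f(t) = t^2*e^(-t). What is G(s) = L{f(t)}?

G(s) = 2/(s + 1)^3

L{e^(-t)} = 1/(s + 1).
Then apply L{t^2·g(t)} = (-1)^2 d^2/ds^2[H(s)] with H(s) = 1/(s + 1):
differentiating 2 times and applying the sign gives 2/(s + 1)^3.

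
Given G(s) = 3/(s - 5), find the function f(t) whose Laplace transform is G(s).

f(t) = 3*exp(5*t)

Since L{e^(5t)} = 1/(s - 5), the inverse is exp(5*t), scaled by 3.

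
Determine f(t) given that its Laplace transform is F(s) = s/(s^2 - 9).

f(t) = cosh(3*t)

Since L{cosh(3t)} = s/(s^2 - 9), the inverse is cosh(3*t).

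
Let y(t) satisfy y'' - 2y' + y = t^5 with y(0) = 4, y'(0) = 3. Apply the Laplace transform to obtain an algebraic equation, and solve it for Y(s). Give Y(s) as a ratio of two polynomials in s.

Y(s) = (4*s^7 - 5*s^6 + 120)/(s^8 - 2*s^7 + s^6)

Apply the Laplace transform to the equation.
Using L{y''} = s^2 Y - s·y(0) - y'(0) and L{y'} = sY - y(0), with y(0) = 4, y'(0) = 3, the left side becomes (s^2 - 2*s + 1)Y - (4*s - 5).
The right side is L{t^5} = 120/s^6.
So (s^2 - 2*s + 1)Y = 120/s^6 + (4*s - 5).
Divide through and combine into a single rational function.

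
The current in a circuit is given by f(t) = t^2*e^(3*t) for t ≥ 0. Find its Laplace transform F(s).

F(s) = 2/(s - 3)^3

L{e^(3t)} = 1/(s - 3).
Then apply L{t^2·g(t)} = (-1)^2 d^2/ds^2[G(s)] with G(s) = 1/(s - 3):
differentiating 2 times and applying the sign gives 2/(s - 3)^3.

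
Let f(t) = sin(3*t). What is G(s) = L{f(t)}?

L{sin(3t)} = 3/(s^2 + 9).

G(s) = 3/(s^2 + 9)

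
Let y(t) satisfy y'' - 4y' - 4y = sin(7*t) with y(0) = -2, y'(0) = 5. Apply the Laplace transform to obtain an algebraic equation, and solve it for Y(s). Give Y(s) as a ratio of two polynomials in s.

Laplace-transform each side.
With L{y''} = s^2 Y - s·y(0) - y'(0) and L{y'} = sY - y(0), with y(0) = -2, y'(0) = 5: the LHS transforms to (s^2 - 4*s - 4)Y - (-2*s + 13).
The right side is L{sin(7*t)} = 7/(s^2 + 49).
So (s^2 - 4*s - 4)Y = 7/(s^2 + 49) + (-2*s + 13).
Solve for Y(s) and write it as one ratio of polynomials.

Y(s) = (-2*s^3 + 13*s^2 - 98*s + 644)/(s^4 - 4*s^3 + 45*s^2 - 196*s - 196)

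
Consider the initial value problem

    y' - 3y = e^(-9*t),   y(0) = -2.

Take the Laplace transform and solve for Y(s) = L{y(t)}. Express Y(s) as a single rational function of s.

Y(s) = (-2*s - 17)/(s^2 + 6*s - 27)

Laplace-transform each side.
With L{y'} = sY - y(0) = sY - (-2): the LHS transforms to (s - 3)Y - (-2).
The right side is L{e^(-9*t)} = 1/(s + 9).
So (s - 3)Y = 1/(s + 9) + (-2).
Solve for Y(s) and write it as one ratio of polynomials.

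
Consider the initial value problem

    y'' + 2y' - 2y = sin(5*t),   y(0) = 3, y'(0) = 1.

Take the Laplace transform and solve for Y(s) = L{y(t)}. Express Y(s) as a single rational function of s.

Apply the Laplace transform to the equation.
Using L{y''} = s^2 Y - s·y(0) - y'(0) and L{y'} = sY - y(0), with y(0) = 3, y'(0) = 1, the left side becomes (s^2 + 2*s - 2)Y - (3*s + 7).
The right side is L{sin(5*t)} = 5/(s^2 + 25).
So (s^2 + 2*s - 2)Y = 5/(s^2 + 25) + (3*s + 7).
Solve for Y(s) and write it as one ratio of polynomials.

Y(s) = (3*s^3 + 7*s^2 + 75*s + 180)/(s^4 + 2*s^3 + 23*s^2 + 50*s - 50)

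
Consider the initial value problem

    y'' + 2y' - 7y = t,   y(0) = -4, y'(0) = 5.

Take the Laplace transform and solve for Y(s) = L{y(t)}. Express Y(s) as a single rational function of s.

Laplace-transform each side.
Using L{y''} = s^2 Y - s·y(0) - y'(0) and L{y'} = sY - y(0), with y(0) = -4, y'(0) = 5, the left side becomes (s^2 + 2*s - 7)Y - (-4*s - 3).
The right side is L{t} = s^(-2).
So (s^2 + 2*s - 7)Y = s^(-2) + (-4*s - 3).
Divide through and combine into a single rational function.

Y(s) = (-4*s^3 - 3*s^2 + 1)/(s^4 + 2*s^3 - 7*s^2)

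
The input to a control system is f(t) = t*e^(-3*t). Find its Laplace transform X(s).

L{e^(-3t)} = 1/(s + 3).
Then apply L{t·g(t)} = -d/ds[G(s)] with G(s) = 1/(s + 3):
differentiating 1 time and applying the sign gives (s + 3)^(-2).

X(s) = (s + 3)^(-2)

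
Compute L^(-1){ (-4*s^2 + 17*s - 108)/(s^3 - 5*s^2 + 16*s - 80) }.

-3*exp(5*t) + 3*sin(4*t) - cos(4*t)

Factor the denominator: s^3 - 5*s^2 + 16*s - 80 = (s - 5)*(s^2 + 16).
Partial fraction decomposition gives [-3/(s - 5)] + [-s/(s^2 + 16)] + [12/(s^2 + 16)].
Invert each term: -3/(s - 5) ↔ -3e^(5t); -1·s/(s^2 + 16) ↔ -cos(4t); 3·4/(s^2 + 16) ↔ 3sin(4t).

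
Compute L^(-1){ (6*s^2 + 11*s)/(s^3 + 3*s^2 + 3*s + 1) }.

-5*t^2*exp(-t)/2 - t*exp(-t) + 6*exp(-t)

Factor the denominator: s^3 + 3*s^2 + 3*s + 1 = (s + 1)^3.
Partial fraction decomposition gives [6/(s + 1)] + [-1/(s + 1)^2] + [-5/(s + 1)^3].
Invert each term: 6/(s + 1) ↔ 6e^(-t); -1/(s + 1)^2 ↔ -t·e^(-t); -5/(s + 1)^3 ↔ (-5/2)t^2·e^(-t).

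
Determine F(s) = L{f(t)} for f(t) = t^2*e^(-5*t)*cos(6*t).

F(s) = 2*(s + 5)*(s^2 + 10*s - 83)/(s^2 + 10*s + 61)^3

L{cos(6t)} = s/(s^2 + 36).
Multiplying by e^(-5t) shifts s → s + 5, so L{e^(-5*t)*cos(6*t)} = (s + 5)/((s + 5)^2 + 36).
Then apply L{t^2·g(t)} = (-1)^2 d^2/ds^2[G(s)] with G(s) = (s + 5)/((s + 5)^2 + 36):
differentiating 2 times and applying the sign gives 2*(s + 5)*(s^2 + 10*s - 83)/(s^2 + 10*s + 61)^3.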